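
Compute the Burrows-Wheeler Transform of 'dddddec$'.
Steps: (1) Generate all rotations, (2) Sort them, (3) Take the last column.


Rotations (sorted):
  0: $dddddec -> last char: c
  1: c$ddddde -> last char: e
  2: dddddec$ -> last char: $
  3: ddddec$d -> last char: d
  4: dddec$dd -> last char: d
  5: ddec$ddd -> last char: d
  6: dec$dddd -> last char: d
  7: ec$ddddd -> last char: d


BWT = ce$ddddd


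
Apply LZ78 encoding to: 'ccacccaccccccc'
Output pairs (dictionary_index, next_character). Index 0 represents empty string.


LZ78 encoding steps:
Dictionary: {0: ''}
Step 1: w='' (idx 0), next='c' -> output (0, 'c'), add 'c' as idx 1
Step 2: w='c' (idx 1), next='a' -> output (1, 'a'), add 'ca' as idx 2
Step 3: w='c' (idx 1), next='c' -> output (1, 'c'), add 'cc' as idx 3
Step 4: w='ca' (idx 2), next='c' -> output (2, 'c'), add 'cac' as idx 4
Step 5: w='cc' (idx 3), next='c' -> output (3, 'c'), add 'ccc' as idx 5
Step 6: w='ccc' (idx 5), end of input -> output (5, '')


Encoded: [(0, 'c'), (1, 'a'), (1, 'c'), (2, 'c'), (3, 'c'), (5, '')]


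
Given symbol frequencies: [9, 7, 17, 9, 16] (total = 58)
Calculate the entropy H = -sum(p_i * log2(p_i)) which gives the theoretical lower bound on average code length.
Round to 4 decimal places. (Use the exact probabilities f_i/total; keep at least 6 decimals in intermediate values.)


Per-symbol terms -p_i * log2(p_i) with p_i = f_i/58:
  p = 9/58 = 0.155172: log2(p) = -2.688056, -p*log2(p) = 0.417112
  p = 7/58 = 0.120690: log2(p) = -3.050626, -p*log2(p) = 0.368179
  p = 17/58 = 0.293103: log2(p) = -1.770518, -p*log2(p) = 0.518945
  p = 9/58 = 0.155172: log2(p) = -2.688056, -p*log2(p) = 0.417112
  p = 16/58 = 0.275862: log2(p) = -1.857981, -p*log2(p) = 0.512546
H = 0.417112 + 0.368179 + 0.518945 + 0.417112 + 0.512546 = 2.233894

H = 2.2339 bits/symbol


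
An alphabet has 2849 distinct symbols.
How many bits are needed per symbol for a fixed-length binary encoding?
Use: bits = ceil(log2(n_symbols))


log2(2849) = 11.4762
Bracket: 2^11 = 2048 < 2849 <= 2^12 = 4096
So ceil(log2(2849)) = 12

bits = ceil(log2(2849)) = ceil(11.4762) = 12 bits


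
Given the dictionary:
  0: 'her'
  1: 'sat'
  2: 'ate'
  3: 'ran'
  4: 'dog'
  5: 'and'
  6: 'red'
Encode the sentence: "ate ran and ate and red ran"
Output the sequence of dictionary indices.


Look up each word in the dictionary:
  'ate' -> 2
  'ran' -> 3
  'and' -> 5
  'ate' -> 2
  'and' -> 5
  'red' -> 6
  'ran' -> 3

Encoded: [2, 3, 5, 2, 5, 6, 3]


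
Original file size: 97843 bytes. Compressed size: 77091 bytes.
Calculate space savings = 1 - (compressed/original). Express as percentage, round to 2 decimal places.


ratio = compressed/original = 77091/97843 = 0.787905
savings = 1 - ratio = 1 - 0.787905 = 0.212095
as a percentage: 0.212095 * 100 = 21.21%

Space savings = 1 - 77091/97843 = 21.21%


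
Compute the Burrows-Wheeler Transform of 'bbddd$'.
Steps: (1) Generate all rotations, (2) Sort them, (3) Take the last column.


Rotations (sorted):
  0: $bbddd -> last char: d
  1: bbddd$ -> last char: $
  2: bddd$b -> last char: b
  3: d$bbdd -> last char: d
  4: dd$bbd -> last char: d
  5: ddd$bb -> last char: b


BWT = d$bddb


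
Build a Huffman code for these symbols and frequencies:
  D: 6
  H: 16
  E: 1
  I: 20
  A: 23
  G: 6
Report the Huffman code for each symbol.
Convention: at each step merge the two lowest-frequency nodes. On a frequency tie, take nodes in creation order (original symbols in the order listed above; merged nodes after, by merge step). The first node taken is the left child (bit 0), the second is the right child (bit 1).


Huffman tree construction:
Step 1: Merge E(1) + D(6) = 7
Step 2: Merge G(6) + (E+D)(7) = 13
Step 3: Merge (G+(E+D))(13) + H(16) = 29
Step 4: Merge I(20) + A(23) = 43
Step 5: Merge ((G+(E+D))+H)(29) + (I+A)(43) = 72
Read each symbol's code off the tree from the root (left child = 0, right child = 1).

Codes:
  D: 0011 (length 4)
  H: 01 (length 2)
  E: 0010 (length 4)
  I: 10 (length 2)
  A: 11 (length 2)
  G: 000 (length 3)
Average code length: 164/72 = 2.2778 bits/symbol


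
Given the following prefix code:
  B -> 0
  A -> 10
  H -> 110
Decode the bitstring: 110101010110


Decoding step by step:
Bits 110 -> H
Bits 10 -> A
Bits 10 -> A
Bits 10 -> A
Bits 110 -> H


Decoded message: HAAAH


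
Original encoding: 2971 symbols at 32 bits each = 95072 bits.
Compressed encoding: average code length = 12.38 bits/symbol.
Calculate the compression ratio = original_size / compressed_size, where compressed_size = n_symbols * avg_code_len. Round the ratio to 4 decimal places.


original_size = n_symbols * orig_bits = 2971 * 32 = 95072 bits
compressed_size = n_symbols * avg_code_len = 2971 * 12.38 = 36780.98 bits
ratio = original_size / compressed_size = 95072 / 36780.98 = 2.5848

Compression ratio = 2.5848


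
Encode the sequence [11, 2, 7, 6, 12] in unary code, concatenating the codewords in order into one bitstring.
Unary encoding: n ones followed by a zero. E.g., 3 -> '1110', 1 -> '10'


Encode each number as n ones followed by a terminating 0:
  11 -> 111111111110 (12 bits)
  2 -> 110 (3 bits)
  7 -> 11111110 (8 bits)
  6 -> 1111110 (7 bits)
  12 -> 1111111111110 (13 bits)
Total length = 12 + 3 + 8 + 7 + 13 = 43 bits.

Unary([11, 2, 7, 6, 12]) = 1111111111101101111111011111101111111111110 (43 bits)


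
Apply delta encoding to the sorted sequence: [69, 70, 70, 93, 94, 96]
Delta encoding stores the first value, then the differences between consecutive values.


First value: 69
Deltas:
  70 - 69 = 1
  70 - 70 = 0
  93 - 70 = 23
  94 - 93 = 1
  96 - 94 = 2


Delta encoded: [69, 1, 0, 23, 1, 2]


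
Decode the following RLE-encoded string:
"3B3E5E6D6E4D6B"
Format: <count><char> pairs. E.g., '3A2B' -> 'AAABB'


Expanding each <count><char> pair:
  3B -> 'BBB'
  3E -> 'EEE'
  5E -> 'EEEEE'
  6D -> 'DDDDDD'
  6E -> 'EEEEEE'
  4D -> 'DDDD'
  6B -> 'BBBBBB'

Decoded = BBBEEEEEEEEDDDDDDEEEEEEDDDDBBBBBB


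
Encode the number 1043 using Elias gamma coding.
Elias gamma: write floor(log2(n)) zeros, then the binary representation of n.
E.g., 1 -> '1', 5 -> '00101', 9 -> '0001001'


num_bits = floor(log2(1043)) + 1 = 11
leading_zeros = num_bits - 1 = 10
binary(1043) = 10000010011

Elias gamma(1043) = '0000000000' + '10000010011' = 000000000010000010011 (21 bits)


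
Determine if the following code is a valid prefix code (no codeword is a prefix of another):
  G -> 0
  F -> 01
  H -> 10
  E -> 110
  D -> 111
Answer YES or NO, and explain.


Checking each pair (does one codeword prefix another?):
  G='0' vs F='01': prefix -- VIOLATION

NO -- this is NOT a valid prefix code. G (0) is a prefix of F (01).


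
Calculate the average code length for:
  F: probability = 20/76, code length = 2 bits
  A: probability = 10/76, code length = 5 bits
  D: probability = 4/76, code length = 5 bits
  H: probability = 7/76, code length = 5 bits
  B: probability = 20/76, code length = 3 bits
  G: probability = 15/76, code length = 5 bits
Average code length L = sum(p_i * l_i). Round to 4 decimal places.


Weighted contributions p_i * l_i:
  F: (20/76) * 2 = 40/76
  A: (10/76) * 5 = 50/76
  D: (4/76) * 5 = 20/76
  H: (7/76) * 5 = 35/76
  B: (20/76) * 3 = 60/76
  G: (15/76) * 5 = 75/76
Sum = (40 + 50 + 20 + 35 + 60 + 75)/76 = 280/76

L = 280/76 = 3.6842 bits/symbol


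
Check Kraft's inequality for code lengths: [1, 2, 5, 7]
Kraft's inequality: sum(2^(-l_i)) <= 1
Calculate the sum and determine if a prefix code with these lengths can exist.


Sum = 2^(-1) + 2^(-2) + 2^(-5) + 2^(-7)
    = 0.5 + 0.25 + 0.03125 + 0.0078125
    = 101/128 = 0.7890625
Since 0.7890625 <= 1, Kraft's inequality IS satisfied.
A prefix code with these lengths CAN exist.

Kraft sum = 0.7890625. Satisfied.


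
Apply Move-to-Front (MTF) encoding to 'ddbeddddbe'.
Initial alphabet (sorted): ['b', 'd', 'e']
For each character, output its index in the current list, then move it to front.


MTF encoding:
'd': index 1 in ['b', 'd', 'e'] -> ['d', 'b', 'e']
'd': index 0 in ['d', 'b', 'e'] -> ['d', 'b', 'e']
'b': index 1 in ['d', 'b', 'e'] -> ['b', 'd', 'e']
'e': index 2 in ['b', 'd', 'e'] -> ['e', 'b', 'd']
'd': index 2 in ['e', 'b', 'd'] -> ['d', 'e', 'b']
'd': index 0 in ['d', 'e', 'b'] -> ['d', 'e', 'b']
'd': index 0 in ['d', 'e', 'b'] -> ['d', 'e', 'b']
'd': index 0 in ['d', 'e', 'b'] -> ['d', 'e', 'b']
'b': index 2 in ['d', 'e', 'b'] -> ['b', 'd', 'e']
'e': index 2 in ['b', 'd', 'e'] -> ['e', 'b', 'd']


Output: [1, 0, 1, 2, 2, 0, 0, 0, 2, 2]


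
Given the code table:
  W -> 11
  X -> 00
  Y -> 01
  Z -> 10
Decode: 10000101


Decoding:
10 -> Z
00 -> X
01 -> Y
01 -> Y


Result: ZXYY


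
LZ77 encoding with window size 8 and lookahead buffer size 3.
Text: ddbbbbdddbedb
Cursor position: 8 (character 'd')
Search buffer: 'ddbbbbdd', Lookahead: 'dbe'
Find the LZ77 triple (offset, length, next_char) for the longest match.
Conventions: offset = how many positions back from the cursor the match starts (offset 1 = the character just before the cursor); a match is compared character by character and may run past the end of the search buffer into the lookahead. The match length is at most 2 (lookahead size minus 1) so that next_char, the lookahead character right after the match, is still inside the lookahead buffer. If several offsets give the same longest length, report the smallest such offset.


Try each offset into the search buffer:
  offset=1 (pos 7, char 'd'): match length 1
  offset=2 (pos 6, char 'd'): match length 1
  offset=3 (pos 5, char 'b'): match length 0
  offset=4 (pos 4, char 'b'): match length 0
  offset=5 (pos 3, char 'b'): match length 0
  offset=6 (pos 2, char 'b'): match length 0
  offset=7 (pos 1, char 'd'): match length 2
  offset=8 (pos 0, char 'd'): match length 1
Longest match has length 2 at offset 7.
next_char = character at position 8 + 2 = 10 -> 'e'

Best match: offset=7, length=2 (matching 'db' starting at position 1)
LZ77 triple: (7, 2, 'e')


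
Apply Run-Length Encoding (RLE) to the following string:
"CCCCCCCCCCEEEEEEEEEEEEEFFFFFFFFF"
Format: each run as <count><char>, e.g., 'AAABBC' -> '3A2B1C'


Scanning runs left to right:
  i=0: run of 'C' x 10 -> '10C'
  i=10: run of 'E' x 13 -> '13E'
  i=23: run of 'F' x 9 -> '9F'

RLE = 10C13E9F


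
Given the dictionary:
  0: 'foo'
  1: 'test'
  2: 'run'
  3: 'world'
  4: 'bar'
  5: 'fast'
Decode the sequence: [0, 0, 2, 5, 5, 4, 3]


Look up each index in the dictionary:
  0 -> 'foo'
  0 -> 'foo'
  2 -> 'run'
  5 -> 'fast'
  5 -> 'fast'
  4 -> 'bar'
  3 -> 'world'

Decoded: "foo foo run fast fast bar world"


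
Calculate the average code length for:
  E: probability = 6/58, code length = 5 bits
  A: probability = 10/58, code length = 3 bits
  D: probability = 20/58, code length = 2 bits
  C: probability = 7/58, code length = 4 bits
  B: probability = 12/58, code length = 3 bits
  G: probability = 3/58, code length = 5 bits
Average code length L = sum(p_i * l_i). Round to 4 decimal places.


Weighted contributions p_i * l_i:
  E: (6/58) * 5 = 30/58
  A: (10/58) * 3 = 30/58
  D: (20/58) * 2 = 40/58
  C: (7/58) * 4 = 28/58
  B: (12/58) * 3 = 36/58
  G: (3/58) * 5 = 15/58
Sum = (30 + 30 + 40 + 28 + 36 + 15)/58 = 179/58

L = 179/58 = 3.0862 bits/symbol


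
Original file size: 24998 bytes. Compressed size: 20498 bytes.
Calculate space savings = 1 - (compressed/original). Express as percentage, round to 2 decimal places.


ratio = compressed/original = 20498/24998 = 0.819986
savings = 1 - ratio = 1 - 0.819986 = 0.180014
as a percentage: 0.180014 * 100 = 18.0%

Space savings = 1 - 20498/24998 = 18.0%


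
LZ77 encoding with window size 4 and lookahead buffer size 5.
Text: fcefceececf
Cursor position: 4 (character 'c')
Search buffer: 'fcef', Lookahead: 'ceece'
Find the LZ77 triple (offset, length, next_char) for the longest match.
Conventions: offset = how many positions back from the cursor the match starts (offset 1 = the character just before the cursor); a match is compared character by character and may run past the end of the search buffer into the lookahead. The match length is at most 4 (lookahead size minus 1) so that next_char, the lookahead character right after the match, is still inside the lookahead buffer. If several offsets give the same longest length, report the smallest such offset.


Try each offset into the search buffer:
  offset=1 (pos 3, char 'f'): match length 0
  offset=2 (pos 2, char 'e'): match length 0
  offset=3 (pos 1, char 'c'): match length 2
  offset=4 (pos 0, char 'f'): match length 0
Longest match has length 2 at offset 3.
next_char = character at position 4 + 2 = 6 -> 'e'

Best match: offset=3, length=2 (matching 'ce' starting at position 1)
LZ77 triple: (3, 2, 'e')


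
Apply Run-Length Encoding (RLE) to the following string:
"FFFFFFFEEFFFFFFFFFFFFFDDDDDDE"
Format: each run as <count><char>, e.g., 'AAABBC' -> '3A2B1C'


Scanning runs left to right:
  i=0: run of 'F' x 7 -> '7F'
  i=7: run of 'E' x 2 -> '2E'
  i=9: run of 'F' x 13 -> '13F'
  i=22: run of 'D' x 6 -> '6D'
  i=28: run of 'E' x 1 -> '1E'

RLE = 7F2E13F6D1E


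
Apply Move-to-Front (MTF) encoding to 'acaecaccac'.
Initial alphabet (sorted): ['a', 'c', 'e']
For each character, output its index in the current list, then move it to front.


MTF encoding:
'a': index 0 in ['a', 'c', 'e'] -> ['a', 'c', 'e']
'c': index 1 in ['a', 'c', 'e'] -> ['c', 'a', 'e']
'a': index 1 in ['c', 'a', 'e'] -> ['a', 'c', 'e']
'e': index 2 in ['a', 'c', 'e'] -> ['e', 'a', 'c']
'c': index 2 in ['e', 'a', 'c'] -> ['c', 'e', 'a']
'a': index 2 in ['c', 'e', 'a'] -> ['a', 'c', 'e']
'c': index 1 in ['a', 'c', 'e'] -> ['c', 'a', 'e']
'c': index 0 in ['c', 'a', 'e'] -> ['c', 'a', 'e']
'a': index 1 in ['c', 'a', 'e'] -> ['a', 'c', 'e']
'c': index 1 in ['a', 'c', 'e'] -> ['c', 'a', 'e']


Output: [0, 1, 1, 2, 2, 2, 1, 0, 1, 1]


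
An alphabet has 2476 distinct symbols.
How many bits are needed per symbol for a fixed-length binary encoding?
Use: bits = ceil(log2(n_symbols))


log2(2476) = 11.2738
Bracket: 2^11 = 2048 < 2476 <= 2^12 = 4096
So ceil(log2(2476)) = 12

bits = ceil(log2(2476)) = ceil(11.2738) = 12 bits


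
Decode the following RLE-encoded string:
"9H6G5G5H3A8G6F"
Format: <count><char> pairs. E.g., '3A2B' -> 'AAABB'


Expanding each <count><char> pair:
  9H -> 'HHHHHHHHH'
  6G -> 'GGGGGG'
  5G -> 'GGGGG'
  5H -> 'HHHHH'
  3A -> 'AAA'
  8G -> 'GGGGGGGG'
  6F -> 'FFFFFF'

Decoded = HHHHHHHHHGGGGGGGGGGGHHHHHAAAGGGGGGGGFFFFFF


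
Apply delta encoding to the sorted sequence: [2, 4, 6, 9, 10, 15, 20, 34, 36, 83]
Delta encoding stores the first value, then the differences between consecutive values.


First value: 2
Deltas:
  4 - 2 = 2
  6 - 4 = 2
  9 - 6 = 3
  10 - 9 = 1
  15 - 10 = 5
  20 - 15 = 5
  34 - 20 = 14
  36 - 34 = 2
  83 - 36 = 47


Delta encoded: [2, 2, 2, 3, 1, 5, 5, 14, 2, 47]


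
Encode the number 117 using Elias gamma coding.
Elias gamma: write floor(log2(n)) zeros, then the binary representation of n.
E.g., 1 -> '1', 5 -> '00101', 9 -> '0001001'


num_bits = floor(log2(117)) + 1 = 7
leading_zeros = num_bits - 1 = 6
binary(117) = 1110101

Elias gamma(117) = '000000' + '1110101' = 0000001110101 (13 bits)


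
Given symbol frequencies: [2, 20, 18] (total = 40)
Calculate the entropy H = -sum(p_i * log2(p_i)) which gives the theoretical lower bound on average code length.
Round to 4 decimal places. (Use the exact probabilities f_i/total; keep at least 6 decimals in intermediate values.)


Per-symbol terms -p_i * log2(p_i) with p_i = f_i/40:
  p = 2/40 = 0.050000: log2(p) = -4.321928, -p*log2(p) = 0.216096
  p = 20/40 = 0.500000: log2(p) = -1.000000, -p*log2(p) = 0.500000
  p = 18/40 = 0.450000: log2(p) = -1.152003, -p*log2(p) = 0.518401
H = 0.216096 + 0.500000 + 0.518401 = 1.234497

H = 1.2345 bits/symbol


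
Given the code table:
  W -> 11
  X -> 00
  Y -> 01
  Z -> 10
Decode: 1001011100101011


Decoding:
10 -> Z
01 -> Y
01 -> Y
11 -> W
00 -> X
10 -> Z
10 -> Z
11 -> W


Result: ZYYWXZZW


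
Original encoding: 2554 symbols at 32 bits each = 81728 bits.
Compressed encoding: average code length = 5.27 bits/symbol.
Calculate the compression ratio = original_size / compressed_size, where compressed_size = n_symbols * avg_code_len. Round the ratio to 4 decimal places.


original_size = n_symbols * orig_bits = 2554 * 32 = 81728 bits
compressed_size = n_symbols * avg_code_len = 2554 * 5.27 = 13459.58 bits
ratio = original_size / compressed_size = 81728 / 13459.58 = 6.0721

Compression ratio = 6.0721


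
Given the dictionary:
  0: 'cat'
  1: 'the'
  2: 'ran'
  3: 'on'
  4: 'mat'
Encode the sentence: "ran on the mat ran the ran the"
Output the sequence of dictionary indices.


Look up each word in the dictionary:
  'ran' -> 2
  'on' -> 3
  'the' -> 1
  'mat' -> 4
  'ran' -> 2
  'the' -> 1
  'ran' -> 2
  'the' -> 1

Encoded: [2, 3, 1, 4, 2, 1, 2, 1]


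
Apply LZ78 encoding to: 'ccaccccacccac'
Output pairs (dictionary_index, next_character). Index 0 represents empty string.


LZ78 encoding steps:
Dictionary: {0: ''}
Step 1: w='' (idx 0), next='c' -> output (0, 'c'), add 'c' as idx 1
Step 2: w='c' (idx 1), next='a' -> output (1, 'a'), add 'ca' as idx 2
Step 3: w='c' (idx 1), next='c' -> output (1, 'c'), add 'cc' as idx 3
Step 4: w='cc' (idx 3), next='a' -> output (3, 'a'), add 'cca' as idx 4
Step 5: w='cc' (idx 3), next='c' -> output (3, 'c'), add 'ccc' as idx 5
Step 6: w='' (idx 0), next='a' -> output (0, 'a'), add 'a' as idx 6
Step 7: w='c' (idx 1), end of input -> output (1, '')


Encoded: [(0, 'c'), (1, 'a'), (1, 'c'), (3, 'a'), (3, 'c'), (0, 'a'), (1, '')]


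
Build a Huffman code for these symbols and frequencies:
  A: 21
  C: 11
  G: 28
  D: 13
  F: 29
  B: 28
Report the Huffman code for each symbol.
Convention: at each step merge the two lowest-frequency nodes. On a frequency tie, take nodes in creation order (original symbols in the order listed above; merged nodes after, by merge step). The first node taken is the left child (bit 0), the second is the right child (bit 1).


Huffman tree construction:
Step 1: Merge C(11) + D(13) = 24
Step 2: Merge A(21) + (C+D)(24) = 45
Step 3: Merge G(28) + B(28) = 56
Step 4: Merge F(29) + (A+(C+D))(45) = 74
Step 5: Merge (G+B)(56) + (F+(A+(C+D)))(74) = 130
Read each symbol's code off the tree from the root (left child = 0, right child = 1).

Codes:
  A: 110 (length 3)
  C: 1110 (length 4)
  G: 00 (length 2)
  D: 1111 (length 4)
  F: 10 (length 2)
  B: 01 (length 2)
Average code length: 329/130 = 2.5308 bits/symbol


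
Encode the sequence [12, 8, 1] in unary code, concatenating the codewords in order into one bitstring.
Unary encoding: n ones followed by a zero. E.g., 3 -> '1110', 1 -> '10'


Encode each number as n ones followed by a terminating 0:
  12 -> 1111111111110 (13 bits)
  8 -> 111111110 (9 bits)
  1 -> 10 (2 bits)
Total length = 13 + 9 + 2 = 24 bits.

Unary([12, 8, 1]) = 111111111111011111111010 (24 bits)


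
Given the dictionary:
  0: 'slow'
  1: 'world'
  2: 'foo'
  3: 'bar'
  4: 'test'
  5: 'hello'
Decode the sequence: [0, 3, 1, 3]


Look up each index in the dictionary:
  0 -> 'slow'
  3 -> 'bar'
  1 -> 'world'
  3 -> 'bar'

Decoded: "slow bar world bar"


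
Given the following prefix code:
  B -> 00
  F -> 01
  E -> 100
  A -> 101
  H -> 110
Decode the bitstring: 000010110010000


Decoding step by step:
Bits 00 -> B
Bits 00 -> B
Bits 101 -> A
Bits 100 -> E
Bits 100 -> E
Bits 00 -> B


Decoded message: BBAEEB


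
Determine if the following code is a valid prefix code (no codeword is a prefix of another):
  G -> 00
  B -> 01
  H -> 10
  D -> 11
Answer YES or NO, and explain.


Checking each pair (does one codeword prefix another?):
  G='00' vs B='01': no prefix
  G='00' vs H='10': no prefix
  G='00' vs D='11': no prefix
  B='01' vs G='00': no prefix
  B='01' vs H='10': no prefix
  B='01' vs D='11': no prefix
  H='10' vs G='00': no prefix
  H='10' vs B='01': no prefix
  H='10' vs D='11': no prefix
  D='11' vs G='00': no prefix
  D='11' vs B='01': no prefix
  D='11' vs H='10': no prefix
No violation found over all pairs.

YES -- this is a valid prefix code. No codeword is a prefix of any other codeword.


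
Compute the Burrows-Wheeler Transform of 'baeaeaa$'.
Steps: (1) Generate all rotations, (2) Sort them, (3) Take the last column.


Rotations (sorted):
  0: $baeaeaa -> last char: a
  1: a$baeaea -> last char: a
  2: aa$baeae -> last char: e
  3: aeaa$bae -> last char: e
  4: aeaeaa$b -> last char: b
  5: baeaeaa$ -> last char: $
  6: eaa$baea -> last char: a
  7: eaeaa$ba -> last char: a


BWT = aaeeb$aa


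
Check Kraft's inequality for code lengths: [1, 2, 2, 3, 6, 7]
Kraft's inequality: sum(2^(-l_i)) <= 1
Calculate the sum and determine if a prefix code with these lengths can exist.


Sum = 2^(-1) + 2^(-2) + 2^(-2) + 2^(-3) + 2^(-6) + 2^(-7)
    = 0.5 + 0.25 + 0.25 + 0.125 + 0.015625 + 0.0078125
    = 147/128 = 1.1484375
Since 1.1484375 > 1, Kraft's inequality is NOT satisfied.
A prefix code with these lengths CANNOT exist.

Kraft sum = 1.1484375. Not satisfied.


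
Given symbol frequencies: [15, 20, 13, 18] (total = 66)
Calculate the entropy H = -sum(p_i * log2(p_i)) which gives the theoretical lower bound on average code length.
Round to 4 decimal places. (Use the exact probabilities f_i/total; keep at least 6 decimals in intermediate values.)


Per-symbol terms -p_i * log2(p_i) with p_i = f_i/66:
  p = 15/66 = 0.227273: log2(p) = -2.137504, -p*log2(p) = 0.485796
  p = 20/66 = 0.303030: log2(p) = -1.722466, -p*log2(p) = 0.521959
  p = 13/66 = 0.196970: log2(p) = -2.343954, -p*log2(p) = 0.461688
  p = 18/66 = 0.272727: log2(p) = -1.874469, -p*log2(p) = 0.511219
H = 0.485796 + 0.521959 + 0.461688 + 0.511219 = 1.980662

H = 1.9807 bits/symbol


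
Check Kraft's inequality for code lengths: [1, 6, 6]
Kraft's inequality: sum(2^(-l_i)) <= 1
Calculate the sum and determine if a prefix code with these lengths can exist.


Sum = 2^(-1) + 2^(-6) + 2^(-6)
    = 0.5 + 0.015625 + 0.015625
    = 34/64 = 0.53125
Since 0.53125 <= 1, Kraft's inequality IS satisfied.
A prefix code with these lengths CAN exist.

Kraft sum = 0.53125. Satisfied.


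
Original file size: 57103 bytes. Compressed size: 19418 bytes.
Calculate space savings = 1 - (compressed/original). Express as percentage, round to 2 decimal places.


ratio = compressed/original = 19418/57103 = 0.340052
savings = 1 - ratio = 1 - 0.340052 = 0.659948
as a percentage: 0.659948 * 100 = 65.99%

Space savings = 1 - 19418/57103 = 65.99%


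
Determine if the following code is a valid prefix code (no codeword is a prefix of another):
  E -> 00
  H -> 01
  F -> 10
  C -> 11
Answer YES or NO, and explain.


Checking each pair (does one codeword prefix another?):
  E='00' vs H='01': no prefix
  E='00' vs F='10': no prefix
  E='00' vs C='11': no prefix
  H='01' vs E='00': no prefix
  H='01' vs F='10': no prefix
  H='01' vs C='11': no prefix
  F='10' vs E='00': no prefix
  F='10' vs H='01': no prefix
  F='10' vs C='11': no prefix
  C='11' vs E='00': no prefix
  C='11' vs H='01': no prefix
  C='11' vs F='10': no prefix
No violation found over all pairs.

YES -- this is a valid prefix code. No codeword is a prefix of any other codeword.


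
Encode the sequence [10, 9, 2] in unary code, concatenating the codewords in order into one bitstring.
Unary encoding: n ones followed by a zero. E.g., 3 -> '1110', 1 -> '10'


Encode each number as n ones followed by a terminating 0:
  10 -> 11111111110 (11 bits)
  9 -> 1111111110 (10 bits)
  2 -> 110 (3 bits)
Total length = 11 + 10 + 3 = 24 bits.

Unary([10, 9, 2]) = 111111111101111111110110 (24 bits)


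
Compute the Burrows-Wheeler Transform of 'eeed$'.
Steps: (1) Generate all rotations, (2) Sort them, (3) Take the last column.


Rotations (sorted):
  0: $eeed -> last char: d
  1: d$eee -> last char: e
  2: ed$ee -> last char: e
  3: eed$e -> last char: e
  4: eeed$ -> last char: $


BWT = deee$


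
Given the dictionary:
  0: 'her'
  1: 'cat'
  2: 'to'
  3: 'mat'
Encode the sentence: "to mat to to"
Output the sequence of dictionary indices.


Look up each word in the dictionary:
  'to' -> 2
  'mat' -> 3
  'to' -> 2
  'to' -> 2

Encoded: [2, 3, 2, 2]


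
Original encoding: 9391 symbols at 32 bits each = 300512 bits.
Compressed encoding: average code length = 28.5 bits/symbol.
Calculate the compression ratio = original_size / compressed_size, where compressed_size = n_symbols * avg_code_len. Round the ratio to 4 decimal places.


original_size = n_symbols * orig_bits = 9391 * 32 = 300512 bits
compressed_size = n_symbols * avg_code_len = 9391 * 28.5 = 267643.5 bits
ratio = original_size / compressed_size = 300512 / 267643.5 = 1.1228

Compression ratio = 1.1228


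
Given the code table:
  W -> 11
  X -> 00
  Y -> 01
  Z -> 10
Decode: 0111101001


Decoding:
01 -> Y
11 -> W
10 -> Z
10 -> Z
01 -> Y


Result: YWZZY


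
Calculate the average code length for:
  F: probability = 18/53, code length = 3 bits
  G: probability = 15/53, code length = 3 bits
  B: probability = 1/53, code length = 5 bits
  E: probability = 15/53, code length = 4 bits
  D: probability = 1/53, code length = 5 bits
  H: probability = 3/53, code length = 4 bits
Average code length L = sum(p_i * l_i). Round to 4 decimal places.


Weighted contributions p_i * l_i:
  F: (18/53) * 3 = 54/53
  G: (15/53) * 3 = 45/53
  B: (1/53) * 5 = 5/53
  E: (15/53) * 4 = 60/53
  D: (1/53) * 5 = 5/53
  H: (3/53) * 4 = 12/53
Sum = (54 + 45 + 5 + 60 + 5 + 12)/53 = 181/53

L = 181/53 = 3.4151 bits/symbol


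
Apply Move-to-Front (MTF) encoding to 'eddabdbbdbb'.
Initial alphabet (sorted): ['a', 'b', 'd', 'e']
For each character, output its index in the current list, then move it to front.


MTF encoding:
'e': index 3 in ['a', 'b', 'd', 'e'] -> ['e', 'a', 'b', 'd']
'd': index 3 in ['e', 'a', 'b', 'd'] -> ['d', 'e', 'a', 'b']
'd': index 0 in ['d', 'e', 'a', 'b'] -> ['d', 'e', 'a', 'b']
'a': index 2 in ['d', 'e', 'a', 'b'] -> ['a', 'd', 'e', 'b']
'b': index 3 in ['a', 'd', 'e', 'b'] -> ['b', 'a', 'd', 'e']
'd': index 2 in ['b', 'a', 'd', 'e'] -> ['d', 'b', 'a', 'e']
'b': index 1 in ['d', 'b', 'a', 'e'] -> ['b', 'd', 'a', 'e']
'b': index 0 in ['b', 'd', 'a', 'e'] -> ['b', 'd', 'a', 'e']
'd': index 1 in ['b', 'd', 'a', 'e'] -> ['d', 'b', 'a', 'e']
'b': index 1 in ['d', 'b', 'a', 'e'] -> ['b', 'd', 'a', 'e']
'b': index 0 in ['b', 'd', 'a', 'e'] -> ['b', 'd', 'a', 'e']


Output: [3, 3, 0, 2, 3, 2, 1, 0, 1, 1, 0]


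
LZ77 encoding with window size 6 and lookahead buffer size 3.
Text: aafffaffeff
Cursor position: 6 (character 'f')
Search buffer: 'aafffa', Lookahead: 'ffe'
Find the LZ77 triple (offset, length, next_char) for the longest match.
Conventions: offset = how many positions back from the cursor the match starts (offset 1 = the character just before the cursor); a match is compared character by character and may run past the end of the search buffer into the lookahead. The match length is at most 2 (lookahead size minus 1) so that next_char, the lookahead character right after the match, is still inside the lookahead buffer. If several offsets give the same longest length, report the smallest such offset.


Try each offset into the search buffer:
  offset=1 (pos 5, char 'a'): match length 0
  offset=2 (pos 4, char 'f'): match length 1
  offset=3 (pos 3, char 'f'): match length 2
  offset=4 (pos 2, char 'f'): match length 2
  offset=5 (pos 1, char 'a'): match length 0
  offset=6 (pos 0, char 'a'): match length 0
Longest match has length 2, found at offsets 3, 4; take the smallest, offset 3.
next_char = character at position 6 + 2 = 8 -> 'e'

Best match: offset=3, length=2 (matching 'ff' starting at position 3)
LZ77 triple: (3, 2, 'e')


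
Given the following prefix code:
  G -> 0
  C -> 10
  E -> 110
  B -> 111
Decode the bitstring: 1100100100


Decoding step by step:
Bits 110 -> E
Bits 0 -> G
Bits 10 -> C
Bits 0 -> G
Bits 10 -> C
Bits 0 -> G


Decoded message: EGCGCG


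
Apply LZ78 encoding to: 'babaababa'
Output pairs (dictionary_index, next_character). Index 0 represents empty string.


LZ78 encoding steps:
Dictionary: {0: ''}
Step 1: w='' (idx 0), next='b' -> output (0, 'b'), add 'b' as idx 1
Step 2: w='' (idx 0), next='a' -> output (0, 'a'), add 'a' as idx 2
Step 3: w='b' (idx 1), next='a' -> output (1, 'a'), add 'ba' as idx 3
Step 4: w='a' (idx 2), next='b' -> output (2, 'b'), add 'ab' as idx 4
Step 5: w='ab' (idx 4), next='a' -> output (4, 'a'), add 'aba' as idx 5


Encoded: [(0, 'b'), (0, 'a'), (1, 'a'), (2, 'b'), (4, 'a')]


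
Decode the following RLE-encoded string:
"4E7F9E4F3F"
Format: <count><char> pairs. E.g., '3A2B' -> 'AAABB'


Expanding each <count><char> pair:
  4E -> 'EEEE'
  7F -> 'FFFFFFF'
  9E -> 'EEEEEEEEE'
  4F -> 'FFFF'
  3F -> 'FFF'

Decoded = EEEEFFFFFFFEEEEEEEEEFFFFFFF


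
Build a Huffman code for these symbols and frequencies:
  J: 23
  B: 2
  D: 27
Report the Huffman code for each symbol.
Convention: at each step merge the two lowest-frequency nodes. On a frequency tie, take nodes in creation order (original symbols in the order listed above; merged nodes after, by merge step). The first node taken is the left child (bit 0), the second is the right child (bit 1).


Huffman tree construction:
Step 1: Merge B(2) + J(23) = 25
Step 2: Merge (B+J)(25) + D(27) = 52
Read each symbol's code off the tree from the root (left child = 0, right child = 1).

Codes:
  J: 01 (length 2)
  B: 00 (length 2)
  D: 1 (length 1)
Average code length: 77/52 = 1.4808 bits/symbol


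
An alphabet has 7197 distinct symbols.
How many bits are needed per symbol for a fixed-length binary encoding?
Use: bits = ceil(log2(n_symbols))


log2(7197) = 12.8132
Bracket: 2^12 = 4096 < 7197 <= 2^13 = 8192
So ceil(log2(7197)) = 13

bits = ceil(log2(7197)) = ceil(12.8132) = 13 bits


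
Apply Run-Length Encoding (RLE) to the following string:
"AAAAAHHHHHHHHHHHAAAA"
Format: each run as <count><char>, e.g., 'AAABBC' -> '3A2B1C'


Scanning runs left to right:
  i=0: run of 'A' x 5 -> '5A'
  i=5: run of 'H' x 11 -> '11H'
  i=16: run of 'A' x 4 -> '4A'

RLE = 5A11H4A


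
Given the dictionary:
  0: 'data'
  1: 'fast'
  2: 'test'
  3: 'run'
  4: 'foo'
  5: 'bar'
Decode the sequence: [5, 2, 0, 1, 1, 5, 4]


Look up each index in the dictionary:
  5 -> 'bar'
  2 -> 'test'
  0 -> 'data'
  1 -> 'fast'
  1 -> 'fast'
  5 -> 'bar'
  4 -> 'foo'

Decoded: "bar test data fast fast bar foo"


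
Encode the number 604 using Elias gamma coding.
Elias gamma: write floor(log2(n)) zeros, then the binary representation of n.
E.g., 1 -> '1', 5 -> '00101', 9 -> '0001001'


num_bits = floor(log2(604)) + 1 = 10
leading_zeros = num_bits - 1 = 9
binary(604) = 1001011100

Elias gamma(604) = '000000000' + '1001011100' = 0000000001001011100 (19 bits)


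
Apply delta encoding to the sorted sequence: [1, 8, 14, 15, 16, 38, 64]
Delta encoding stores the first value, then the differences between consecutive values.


First value: 1
Deltas:
  8 - 1 = 7
  14 - 8 = 6
  15 - 14 = 1
  16 - 15 = 1
  38 - 16 = 22
  64 - 38 = 26


Delta encoded: [1, 7, 6, 1, 1, 22, 26]


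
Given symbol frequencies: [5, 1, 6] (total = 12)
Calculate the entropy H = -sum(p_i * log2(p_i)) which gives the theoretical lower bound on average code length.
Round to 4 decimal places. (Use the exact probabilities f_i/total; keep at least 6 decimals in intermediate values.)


Per-symbol terms -p_i * log2(p_i) with p_i = f_i/12:
  p = 5/12 = 0.416667: log2(p) = -1.263034, -p*log2(p) = 0.526264
  p = 1/12 = 0.083333: log2(p) = -3.584963, -p*log2(p) = 0.298747
  p = 6/12 = 0.500000: log2(p) = -1.000000, -p*log2(p) = 0.500000
H = 0.526264 + 0.298747 + 0.500000 = 1.325011

H = 1.325 bits/symbol


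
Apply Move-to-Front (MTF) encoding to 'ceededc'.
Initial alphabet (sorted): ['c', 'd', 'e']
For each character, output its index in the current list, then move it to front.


MTF encoding:
'c': index 0 in ['c', 'd', 'e'] -> ['c', 'd', 'e']
'e': index 2 in ['c', 'd', 'e'] -> ['e', 'c', 'd']
'e': index 0 in ['e', 'c', 'd'] -> ['e', 'c', 'd']
'd': index 2 in ['e', 'c', 'd'] -> ['d', 'e', 'c']
'e': index 1 in ['d', 'e', 'c'] -> ['e', 'd', 'c']
'd': index 1 in ['e', 'd', 'c'] -> ['d', 'e', 'c']
'c': index 2 in ['d', 'e', 'c'] -> ['c', 'd', 'e']


Output: [0, 2, 0, 2, 1, 1, 2]


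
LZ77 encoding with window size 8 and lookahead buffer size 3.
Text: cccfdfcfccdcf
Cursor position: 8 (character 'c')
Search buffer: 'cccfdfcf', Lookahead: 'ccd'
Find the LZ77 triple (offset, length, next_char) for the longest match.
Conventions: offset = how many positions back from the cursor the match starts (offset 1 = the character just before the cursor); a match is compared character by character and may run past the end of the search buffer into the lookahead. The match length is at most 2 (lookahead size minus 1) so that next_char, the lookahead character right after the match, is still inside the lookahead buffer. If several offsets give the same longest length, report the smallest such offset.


Try each offset into the search buffer:
  offset=1 (pos 7, char 'f'): match length 0
  offset=2 (pos 6, char 'c'): match length 1
  offset=3 (pos 5, char 'f'): match length 0
  offset=4 (pos 4, char 'd'): match length 0
  offset=5 (pos 3, char 'f'): match length 0
  offset=6 (pos 2, char 'c'): match length 1
  offset=7 (pos 1, char 'c'): match length 2
  offset=8 (pos 0, char 'c'): match length 2
Longest match has length 2, found at offsets 7, 8; take the smallest, offset 7.
next_char = character at position 8 + 2 = 10 -> 'd'

Best match: offset=7, length=2 (matching 'cc' starting at position 1)
LZ77 triple: (7, 2, 'd')


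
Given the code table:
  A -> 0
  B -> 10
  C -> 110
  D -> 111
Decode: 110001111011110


Decoding:
110 -> C
0 -> A
0 -> A
111 -> D
10 -> B
111 -> D
10 -> B


Result: CAADBDB


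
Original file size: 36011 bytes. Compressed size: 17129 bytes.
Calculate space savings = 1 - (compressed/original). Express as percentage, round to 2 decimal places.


ratio = compressed/original = 17129/36011 = 0.47566
savings = 1 - ratio = 1 - 0.47566 = 0.52434
as a percentage: 0.52434 * 100 = 52.43%

Space savings = 1 - 17129/36011 = 52.43%


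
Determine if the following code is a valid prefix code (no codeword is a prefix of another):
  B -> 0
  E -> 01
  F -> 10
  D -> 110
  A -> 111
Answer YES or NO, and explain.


Checking each pair (does one codeword prefix another?):
  B='0' vs E='01': prefix -- VIOLATION

NO -- this is NOT a valid prefix code. B (0) is a prefix of E (01).


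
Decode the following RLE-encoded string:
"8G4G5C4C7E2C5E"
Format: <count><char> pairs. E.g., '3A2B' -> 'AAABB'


Expanding each <count><char> pair:
  8G -> 'GGGGGGGG'
  4G -> 'GGGG'
  5C -> 'CCCCC'
  4C -> 'CCCC'
  7E -> 'EEEEEEE'
  2C -> 'CC'
  5E -> 'EEEEE'

Decoded = GGGGGGGGGGGGCCCCCCCCCEEEEEEECCEEEEE


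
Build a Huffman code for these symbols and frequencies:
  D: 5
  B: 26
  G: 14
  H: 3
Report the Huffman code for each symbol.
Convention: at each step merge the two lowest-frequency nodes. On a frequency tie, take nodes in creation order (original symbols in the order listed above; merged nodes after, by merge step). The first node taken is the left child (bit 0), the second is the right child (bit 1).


Huffman tree construction:
Step 1: Merge H(3) + D(5) = 8
Step 2: Merge (H+D)(8) + G(14) = 22
Step 3: Merge ((H+D)+G)(22) + B(26) = 48
Read each symbol's code off the tree from the root (left child = 0, right child = 1).

Codes:
  D: 001 (length 3)
  B: 1 (length 1)
  G: 01 (length 2)
  H: 000 (length 3)
Average code length: 78/48 = 1.6250 bits/symbol


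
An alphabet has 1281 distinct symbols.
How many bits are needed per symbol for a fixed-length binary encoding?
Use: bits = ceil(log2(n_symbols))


log2(1281) = 10.3231
Bracket: 2^10 = 1024 < 1281 <= 2^11 = 2048
So ceil(log2(1281)) = 11

bits = ceil(log2(1281)) = ceil(10.3231) = 11 bits


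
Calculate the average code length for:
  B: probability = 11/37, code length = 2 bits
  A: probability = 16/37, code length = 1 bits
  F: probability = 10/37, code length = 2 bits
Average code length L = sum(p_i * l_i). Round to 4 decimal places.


Weighted contributions p_i * l_i:
  B: (11/37) * 2 = 22/37
  A: (16/37) * 1 = 16/37
  F: (10/37) * 2 = 20/37
Sum = (22 + 16 + 20)/37 = 58/37

L = 58/37 = 1.5676 bits/symbol


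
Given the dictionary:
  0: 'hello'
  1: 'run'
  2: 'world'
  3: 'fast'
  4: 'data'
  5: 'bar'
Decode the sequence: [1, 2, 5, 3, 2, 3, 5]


Look up each index in the dictionary:
  1 -> 'run'
  2 -> 'world'
  5 -> 'bar'
  3 -> 'fast'
  2 -> 'world'
  3 -> 'fast'
  5 -> 'bar'

Decoded: "run world bar fast world fast bar"


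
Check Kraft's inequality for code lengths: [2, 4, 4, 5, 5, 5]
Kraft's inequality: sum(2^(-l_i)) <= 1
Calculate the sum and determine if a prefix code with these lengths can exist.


Sum = 2^(-2) + 2^(-4) + 2^(-4) + 2^(-5) + 2^(-5) + 2^(-5)
    = 0.25 + 0.0625 + 0.0625 + 0.03125 + 0.03125 + 0.03125
    = 15/32 = 0.46875
Since 0.46875 <= 1, Kraft's inequality IS satisfied.
A prefix code with these lengths CAN exist.

Kraft sum = 0.46875. Satisfied.


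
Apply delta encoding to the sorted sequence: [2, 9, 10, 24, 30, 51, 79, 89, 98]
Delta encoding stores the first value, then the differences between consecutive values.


First value: 2
Deltas:
  9 - 2 = 7
  10 - 9 = 1
  24 - 10 = 14
  30 - 24 = 6
  51 - 30 = 21
  79 - 51 = 28
  89 - 79 = 10
  98 - 89 = 9


Delta encoded: [2, 7, 1, 14, 6, 21, 28, 10, 9]


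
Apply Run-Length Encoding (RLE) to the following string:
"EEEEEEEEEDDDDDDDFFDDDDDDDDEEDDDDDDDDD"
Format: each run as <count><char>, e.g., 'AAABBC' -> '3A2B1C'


Scanning runs left to right:
  i=0: run of 'E' x 9 -> '9E'
  i=9: run of 'D' x 7 -> '7D'
  i=16: run of 'F' x 2 -> '2F'
  i=18: run of 'D' x 8 -> '8D'
  i=26: run of 'E' x 2 -> '2E'
  i=28: run of 'D' x 9 -> '9D'

RLE = 9E7D2F8D2E9D


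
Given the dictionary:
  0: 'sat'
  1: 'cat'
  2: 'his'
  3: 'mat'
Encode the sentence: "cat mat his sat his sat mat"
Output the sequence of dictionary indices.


Look up each word in the dictionary:
  'cat' -> 1
  'mat' -> 3
  'his' -> 2
  'sat' -> 0
  'his' -> 2
  'sat' -> 0
  'mat' -> 3

Encoded: [1, 3, 2, 0, 2, 0, 3]


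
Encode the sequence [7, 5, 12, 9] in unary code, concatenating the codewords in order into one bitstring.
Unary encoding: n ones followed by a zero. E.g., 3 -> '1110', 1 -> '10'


Encode each number as n ones followed by a terminating 0:
  7 -> 11111110 (8 bits)
  5 -> 111110 (6 bits)
  12 -> 1111111111110 (13 bits)
  9 -> 1111111110 (10 bits)
Total length = 8 + 6 + 13 + 10 = 37 bits.

Unary([7, 5, 12, 9]) = 1111111011111011111111111101111111110 (37 bits)


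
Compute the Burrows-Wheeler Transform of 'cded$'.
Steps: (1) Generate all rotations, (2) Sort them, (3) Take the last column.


Rotations (sorted):
  0: $cded -> last char: d
  1: cded$ -> last char: $
  2: d$cde -> last char: e
  3: ded$c -> last char: c
  4: ed$cd -> last char: d


BWT = d$ecd


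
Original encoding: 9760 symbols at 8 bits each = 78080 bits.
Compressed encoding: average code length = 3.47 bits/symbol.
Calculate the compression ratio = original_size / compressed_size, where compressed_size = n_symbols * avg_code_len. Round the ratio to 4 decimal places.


original_size = n_symbols * orig_bits = 9760 * 8 = 78080 bits
compressed_size = n_symbols * avg_code_len = 9760 * 3.47 = 33867.2 bits
ratio = original_size / compressed_size = 78080 / 33867.2 = 2.3055

Compression ratio = 2.3055


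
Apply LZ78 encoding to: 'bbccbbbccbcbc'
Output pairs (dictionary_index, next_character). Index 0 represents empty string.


LZ78 encoding steps:
Dictionary: {0: ''}
Step 1: w='' (idx 0), next='b' -> output (0, 'b'), add 'b' as idx 1
Step 2: w='b' (idx 1), next='c' -> output (1, 'c'), add 'bc' as idx 2
Step 3: w='' (idx 0), next='c' -> output (0, 'c'), add 'c' as idx 3
Step 4: w='b' (idx 1), next='b' -> output (1, 'b'), add 'bb' as idx 4
Step 5: w='bc' (idx 2), next='c' -> output (2, 'c'), add 'bcc' as idx 5
Step 6: w='bc' (idx 2), next='b' -> output (2, 'b'), add 'bcb' as idx 6
Step 7: w='c' (idx 3), end of input -> output (3, '')


Encoded: [(0, 'b'), (1, 'c'), (0, 'c'), (1, 'b'), (2, 'c'), (2, 'b'), (3, '')]
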